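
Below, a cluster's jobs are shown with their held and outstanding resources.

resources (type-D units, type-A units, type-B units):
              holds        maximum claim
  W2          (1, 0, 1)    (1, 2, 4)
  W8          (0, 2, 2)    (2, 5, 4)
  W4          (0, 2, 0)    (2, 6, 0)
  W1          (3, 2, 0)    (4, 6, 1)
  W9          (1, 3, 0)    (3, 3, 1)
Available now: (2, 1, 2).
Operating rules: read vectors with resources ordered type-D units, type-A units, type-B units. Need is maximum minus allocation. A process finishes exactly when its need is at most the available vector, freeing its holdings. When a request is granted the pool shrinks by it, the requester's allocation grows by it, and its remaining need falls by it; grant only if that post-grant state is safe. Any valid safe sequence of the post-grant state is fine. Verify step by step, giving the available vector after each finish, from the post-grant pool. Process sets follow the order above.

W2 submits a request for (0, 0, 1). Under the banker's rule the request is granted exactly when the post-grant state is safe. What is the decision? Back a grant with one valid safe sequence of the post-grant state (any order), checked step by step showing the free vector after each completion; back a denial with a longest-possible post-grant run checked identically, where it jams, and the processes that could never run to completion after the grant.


DENY — the pretend-granted state is unsafe.
Key observation: once W9, W4, W1 finish, the pool peaks at (6, 8, 1) — and every remaining process still needs more type-B units than that.
On the post-grant state, W9, W4, W1 is a maximal run — nothing extends it. Check, step by step:
  pool = (2, 1, 1)
  run W9 (needs (2, 0, 1), free (2, 1, 1)); after release of (1, 3, 0) the pool is (3, 4, 1)
  run W4 (needs (2, 4, 0), free (3, 4, 1)); after release of (0, 2, 0) the pool is (3, 6, 1)
  run W1 (needs (1, 4, 1), free (3, 6, 1)); after release of (3, 2, 0) the pool is (6, 8, 1)
  W2 still needs (0, 2, 2) but only (6, 8, 1) is free — short on type-B units
  W8 still needs (2, 3, 2) but only (6, 8, 1) is free — short on type-B units
Processes that could never finish after the grant: W2 and W8.


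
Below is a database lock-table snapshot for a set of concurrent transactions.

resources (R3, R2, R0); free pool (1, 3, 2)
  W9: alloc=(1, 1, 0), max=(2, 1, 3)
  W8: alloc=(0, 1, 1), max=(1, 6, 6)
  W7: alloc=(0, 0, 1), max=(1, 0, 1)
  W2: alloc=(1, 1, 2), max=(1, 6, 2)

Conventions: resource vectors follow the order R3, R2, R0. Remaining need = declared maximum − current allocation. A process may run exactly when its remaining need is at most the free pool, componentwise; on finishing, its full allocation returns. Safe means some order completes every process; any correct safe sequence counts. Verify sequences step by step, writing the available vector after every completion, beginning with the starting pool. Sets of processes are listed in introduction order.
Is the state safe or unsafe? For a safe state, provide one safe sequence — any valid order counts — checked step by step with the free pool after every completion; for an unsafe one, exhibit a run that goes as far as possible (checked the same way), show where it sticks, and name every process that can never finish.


The state is UNSAFE.
Key observation: after W7, W9 complete, (2, 4, 3) is the best the pool ever gets, yet each leftover process wants more R2.
Going as far as possible: W7, W9; after that, nothing fits. Step-by-step check:
  pool = (1, 3, 2)
  W7: need (1, 0, 0) fits (1, 3, 2); releases (0, 0, 1), pool now (1, 3, 3)
  W9: need (1, 0, 3) fits (1, 3, 3); releases (1, 1, 0), pool now (2, 4, 3)
  W8 still needs (1, 5, 5) but only (2, 4, 3) is free — short on R2 and R0
  W2 still needs (0, 5, 0) but only (2, 4, 3) is free — short on R2
Never able to finish: W8 and W2.


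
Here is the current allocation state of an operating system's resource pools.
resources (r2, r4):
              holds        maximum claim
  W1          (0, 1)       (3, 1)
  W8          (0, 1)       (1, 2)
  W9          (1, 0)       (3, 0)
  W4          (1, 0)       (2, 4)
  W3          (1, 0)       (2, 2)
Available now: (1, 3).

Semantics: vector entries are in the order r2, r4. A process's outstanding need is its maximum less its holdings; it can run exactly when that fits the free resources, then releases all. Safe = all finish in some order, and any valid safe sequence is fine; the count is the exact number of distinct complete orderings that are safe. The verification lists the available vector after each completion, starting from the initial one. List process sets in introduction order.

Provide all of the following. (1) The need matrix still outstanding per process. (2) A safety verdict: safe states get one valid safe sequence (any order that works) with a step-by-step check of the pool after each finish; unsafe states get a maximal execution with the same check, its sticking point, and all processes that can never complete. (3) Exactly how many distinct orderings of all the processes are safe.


(1) Outstanding need per process (order r2, r4):
  W1: (3, 0)
  W8: (1, 1)
  W9: (2, 0)
  W4: (1, 4)
  W3: (1, 2)
(2) SAFE. One safe sequence: W8, W4, W3, W9, W1.
Key observation: W8 is the earliest step where a requested resource binds exactly: need (1, 1), pool (1, 3) at its turn.
Walking it through:
  pool = (1, 3)
  W8 needs (1, 1) <= (1, 3) -> finishes; pool += (0, 1) = (1, 4)
  W4 needs (1, 4) <= (1, 4) -> finishes; pool += (1, 0) = (2, 4)
  W3 needs (1, 2) <= (2, 4) -> finishes; pool += (1, 0) = (3, 4)
  W9 needs (2, 0) <= (3, 4) -> finishes; pool += (1, 0) = (4, 4)
  W1 needs (3, 0) <= (4, 4) -> finishes; pool += (0, 1) = (4, 5)
(3) Exactly 16 of the possible complete orderings are safe sequences.


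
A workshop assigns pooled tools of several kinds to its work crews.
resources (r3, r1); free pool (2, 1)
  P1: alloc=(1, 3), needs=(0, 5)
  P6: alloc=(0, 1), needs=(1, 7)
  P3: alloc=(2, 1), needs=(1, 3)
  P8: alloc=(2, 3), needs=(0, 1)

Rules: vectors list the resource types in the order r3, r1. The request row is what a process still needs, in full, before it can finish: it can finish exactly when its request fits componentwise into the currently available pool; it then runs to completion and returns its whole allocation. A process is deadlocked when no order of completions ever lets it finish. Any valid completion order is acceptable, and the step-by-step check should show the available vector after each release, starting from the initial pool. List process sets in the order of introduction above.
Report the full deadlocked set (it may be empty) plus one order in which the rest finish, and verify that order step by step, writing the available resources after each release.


The deadlocked set is empty.
Key observation: there is always a runnable process — P8 first — so the state unwinds completely.
A valid finishing order for the others: P8, P3, P1, P6. Walking it through:
  pool = (2, 1)
  run P8 (needs (0, 1), free (2, 1)); after release of (2, 3) the pool is (4, 4)
  run P3 (needs (1, 3), free (4, 4)); after release of (2, 1) the pool is (6, 5)
  run P1 (needs (0, 5), free (6, 5)); after release of (1, 3) the pool is (7, 8)
  run P6 (needs (1, 7), free (7, 8)); after release of (0, 1) the pool is (7, 9)


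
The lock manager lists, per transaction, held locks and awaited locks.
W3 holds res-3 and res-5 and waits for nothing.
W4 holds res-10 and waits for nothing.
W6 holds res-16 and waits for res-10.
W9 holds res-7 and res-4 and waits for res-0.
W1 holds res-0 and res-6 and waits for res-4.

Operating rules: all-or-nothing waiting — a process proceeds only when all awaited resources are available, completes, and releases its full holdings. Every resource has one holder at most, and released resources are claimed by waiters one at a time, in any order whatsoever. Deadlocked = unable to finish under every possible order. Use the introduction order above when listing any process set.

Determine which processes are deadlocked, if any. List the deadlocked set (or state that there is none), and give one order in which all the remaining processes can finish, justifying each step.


The deadlocked set is W9 and W1.
Key observation: W9 -> W1 -> W9 is a circular wait — nothing in it can go first; no other process is dragged down with it.
One completion order for the rest: W3, W4, W6.
Walking it through:
  W3: no waits; runs immediately, freeing res-3 and res-5
  W4: no waits; runs immediately, freeing res-10
  run W6 (all its waits — res-10 — are resolved); releases res-16


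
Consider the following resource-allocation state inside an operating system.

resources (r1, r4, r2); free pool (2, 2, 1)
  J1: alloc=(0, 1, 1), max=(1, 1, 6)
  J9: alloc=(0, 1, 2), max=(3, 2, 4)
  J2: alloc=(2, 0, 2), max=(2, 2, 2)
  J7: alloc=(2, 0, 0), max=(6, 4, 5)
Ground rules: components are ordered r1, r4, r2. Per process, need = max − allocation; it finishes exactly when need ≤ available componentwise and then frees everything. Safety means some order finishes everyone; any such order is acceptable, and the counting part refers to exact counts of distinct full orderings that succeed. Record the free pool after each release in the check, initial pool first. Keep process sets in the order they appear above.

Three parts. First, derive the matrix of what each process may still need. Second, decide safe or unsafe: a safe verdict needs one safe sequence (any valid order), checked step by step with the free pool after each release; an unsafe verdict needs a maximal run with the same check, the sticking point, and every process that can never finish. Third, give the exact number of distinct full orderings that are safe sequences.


(1) Remaining need (order r1, r4, r2):
  J1: (1, 0, 5)
  J9: (3, 1, 2)
  J2: (0, 2, 0)
  J7: (4, 4, 5)
(2) SAFE — a valid safe sequence is J2, J9, J1, J7.
Key observation: J2 is the earliest step where a requested resource binds exactly: need (0, 2, 0), pool (2, 2, 1) at its turn.
Verifying each step:
  pool = (2, 2, 1)
  J2: need (0, 2, 0) fits (2, 2, 1); releases (2, 0, 2), pool now (4, 2, 3)
  J9: need (3, 1, 2) fits (4, 2, 3); releases (0, 1, 2), pool now (4, 3, 5)
  J1: need (1, 0, 5) fits (4, 3, 5); releases (0, 1, 1), pool now (4, 4, 6)
  J7: need (4, 4, 5) fits (4, 4, 6); releases (2, 0, 0), pool now (6, 4, 6)
(3) Precisely 1 of the possible complete orderings is a safe sequence.


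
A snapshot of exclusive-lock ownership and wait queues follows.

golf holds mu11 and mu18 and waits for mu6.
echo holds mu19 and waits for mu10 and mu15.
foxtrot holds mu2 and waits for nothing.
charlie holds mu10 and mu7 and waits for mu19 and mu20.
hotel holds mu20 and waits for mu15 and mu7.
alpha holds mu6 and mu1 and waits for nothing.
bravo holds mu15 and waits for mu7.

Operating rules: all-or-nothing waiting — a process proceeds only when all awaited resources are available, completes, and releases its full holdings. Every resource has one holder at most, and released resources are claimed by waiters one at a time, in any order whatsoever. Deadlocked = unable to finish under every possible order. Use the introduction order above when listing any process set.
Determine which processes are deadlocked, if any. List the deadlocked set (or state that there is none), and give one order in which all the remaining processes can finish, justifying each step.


The deadlocked set is echo, charlie, hotel and bravo.
Key observation: along echo -> charlie -> echo, each member waits on what the next one holds — a deadlock; hotel and bravo are caught in further circular waits.
One completion order for the rest: alpha, foxtrot, golf.
Step-by-step check:
  run alpha (it waits on nothing); releases mu6 and mu1
  run foxtrot (it waits on nothing); releases mu2
  run golf (all its waits — mu6 — are resolved); releases mu11 and mu18


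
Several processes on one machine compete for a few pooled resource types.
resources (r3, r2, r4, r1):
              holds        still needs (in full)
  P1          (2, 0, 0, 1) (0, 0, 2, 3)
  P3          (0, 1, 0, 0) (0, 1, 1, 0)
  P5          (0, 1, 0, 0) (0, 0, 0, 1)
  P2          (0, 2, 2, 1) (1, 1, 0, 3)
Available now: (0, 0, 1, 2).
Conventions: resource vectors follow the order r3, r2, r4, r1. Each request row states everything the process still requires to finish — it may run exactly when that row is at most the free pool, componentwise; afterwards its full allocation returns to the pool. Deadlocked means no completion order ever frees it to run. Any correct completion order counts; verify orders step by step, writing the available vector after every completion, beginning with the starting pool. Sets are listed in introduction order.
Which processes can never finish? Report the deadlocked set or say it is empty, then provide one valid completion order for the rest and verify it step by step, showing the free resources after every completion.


The deadlocked set is P1 and P2.
Key observation: the wall is r1: completing P5, P3 brings the pool only to (0, 2, 1, 2), and all the rest need more.
One completion order for the rest: P5, P3. Verifying each step:
  pool = (0, 0, 1, 2)
  P5: need (0, 0, 0, 1) fits (0, 0, 1, 2); releases (0, 1, 0, 0), pool now (0, 1, 1, 2)
  P3: need (0, 1, 1, 0) fits (0, 1, 1, 2); releases (0, 1, 0, 0), pool now (0, 2, 1, 2)
The blocked processes can never fit:
  P1 still needs (0, 0, 2, 3) but only (0, 2, 1, 2) is free — short on r4 and r1
  P2 still needs (1, 1, 0, 3) but only (0, 2, 1, 2) is free — short on r3 and r1


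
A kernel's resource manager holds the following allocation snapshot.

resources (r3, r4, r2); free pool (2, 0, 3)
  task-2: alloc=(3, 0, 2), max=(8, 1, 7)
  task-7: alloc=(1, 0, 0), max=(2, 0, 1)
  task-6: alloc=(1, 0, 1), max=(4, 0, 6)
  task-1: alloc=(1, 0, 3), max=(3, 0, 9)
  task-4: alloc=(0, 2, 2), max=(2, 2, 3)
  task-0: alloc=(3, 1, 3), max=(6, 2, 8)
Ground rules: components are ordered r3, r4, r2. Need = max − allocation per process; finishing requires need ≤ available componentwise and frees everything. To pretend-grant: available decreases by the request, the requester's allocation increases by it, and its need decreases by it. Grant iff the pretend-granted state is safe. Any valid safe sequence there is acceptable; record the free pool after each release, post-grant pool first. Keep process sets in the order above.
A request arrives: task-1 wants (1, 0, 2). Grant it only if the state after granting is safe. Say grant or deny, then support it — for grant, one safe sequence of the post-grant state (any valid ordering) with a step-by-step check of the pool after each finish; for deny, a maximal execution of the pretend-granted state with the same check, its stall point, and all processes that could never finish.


DENY: after the grant no complete ordering would exist.
Key observation: task-7, task-4 can finish, but then (2, 2, 3) is all there is, and the blocked group's r2 demands exceed it.
On the post-grant state, task-7, task-4 is a maximal run — nothing extends it. Step-by-step check:
  pool = (1, 0, 1)
  run task-7 (needs (1, 0, 1), free (1, 0, 1)); after release of (1, 0, 0) the pool is (2, 0, 1)
  run task-4 (needs (2, 0, 1), free (2, 0, 1)); after release of (0, 2, 2) the pool is (2, 2, 3)
  task-2 cannot run: need (5, 1, 5) vs free (2, 2, 3) (insufficient r3 and r2)
  task-6 cannot run: need (3, 0, 5) vs free (2, 2, 3) (insufficient r3 and r2)
  task-1 cannot run: need (1, 0, 4) vs free (2, 2, 3) (insufficient r2)
  task-0 cannot run: need (3, 1, 5) vs free (2, 2, 3) (insufficient r3 and r2)
Had the request been granted, task-2, task-6, task-1 and task-0 could never finish.


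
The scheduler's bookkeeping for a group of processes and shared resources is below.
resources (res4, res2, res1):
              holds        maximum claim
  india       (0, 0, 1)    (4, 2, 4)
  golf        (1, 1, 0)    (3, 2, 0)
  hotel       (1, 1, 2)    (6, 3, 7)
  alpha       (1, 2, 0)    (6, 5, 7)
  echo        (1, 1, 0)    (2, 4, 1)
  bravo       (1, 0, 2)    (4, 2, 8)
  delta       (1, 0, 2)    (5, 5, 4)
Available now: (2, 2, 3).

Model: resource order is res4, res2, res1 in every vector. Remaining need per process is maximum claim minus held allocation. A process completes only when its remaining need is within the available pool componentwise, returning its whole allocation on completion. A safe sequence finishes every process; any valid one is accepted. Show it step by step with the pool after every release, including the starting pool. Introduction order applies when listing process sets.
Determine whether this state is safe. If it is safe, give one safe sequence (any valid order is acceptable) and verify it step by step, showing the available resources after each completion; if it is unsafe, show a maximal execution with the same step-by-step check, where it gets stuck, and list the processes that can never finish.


UNSAFE — no complete ordering exists.
Key observation: after golf, echo, india the pool peaks at (4, 4, 4), and each blocked process is short somewhere: hotel on res4, res1; alpha on res4, res1; bravo on res1; delta on res2.
A maximal execution: golf, echo, india — then nothing else fits. Check, step by step:
  pool = (2, 2, 3)
  run golf (needs (2, 1, 0), free (2, 2, 3)); after release of (1, 1, 0) the pool is (3, 3, 3)
  run echo (needs (1, 3, 1), free (3, 3, 3)); after release of (1, 1, 0) the pool is (4, 4, 3)
  run india (needs (4, 2, 3), free (4, 4, 3)); after release of (0, 0, 1) the pool is (4, 4, 4)
  hotel cannot run: need (5, 2, 5) vs free (4, 4, 4) (insufficient res4 and res1)
  alpha cannot run: need (5, 3, 7) vs free (4, 4, 4) (insufficient res4 and res1)
  bravo cannot run: need (3, 2, 6) vs free (4, 4, 4) (insufficient res1)
  delta cannot run: need (4, 5, 2) vs free (4, 4, 4) (insufficient res2)
Permanently blocked: hotel, alpha, bravo and delta.


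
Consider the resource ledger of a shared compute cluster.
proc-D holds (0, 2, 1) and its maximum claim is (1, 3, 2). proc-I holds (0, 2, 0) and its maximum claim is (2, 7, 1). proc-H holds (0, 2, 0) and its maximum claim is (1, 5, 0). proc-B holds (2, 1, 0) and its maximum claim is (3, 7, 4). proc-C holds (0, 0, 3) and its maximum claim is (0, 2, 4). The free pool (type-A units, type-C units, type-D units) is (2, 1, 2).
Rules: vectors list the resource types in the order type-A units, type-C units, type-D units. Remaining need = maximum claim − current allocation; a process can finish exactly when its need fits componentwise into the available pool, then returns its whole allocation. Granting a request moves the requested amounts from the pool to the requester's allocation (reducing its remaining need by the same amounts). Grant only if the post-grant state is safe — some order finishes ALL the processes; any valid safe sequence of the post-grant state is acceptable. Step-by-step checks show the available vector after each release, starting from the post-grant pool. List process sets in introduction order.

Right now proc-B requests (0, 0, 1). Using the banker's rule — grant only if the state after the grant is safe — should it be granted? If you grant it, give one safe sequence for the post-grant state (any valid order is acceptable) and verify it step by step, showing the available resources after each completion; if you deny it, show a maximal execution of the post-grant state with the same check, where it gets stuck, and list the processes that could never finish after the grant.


GRANT. The post-grant state is safe; one safe sequence: proc-D, proc-H, proc-C, proc-I, proc-B.
Key observation: (2, 1, 1) free after granting still covers proc-D first, and each release covers the next.
Step-by-step check of the post-grant state:
  pool = (2, 1, 1)
  proc-D needs (1, 1, 1) <= (2, 1, 1) -> finishes; pool += (0, 2, 1) = (2, 3, 2)
  proc-H needs (1, 3, 0) <= (2, 3, 2) -> finishes; pool += (0, 2, 0) = (2, 5, 2)
  proc-C needs (0, 2, 1) <= (2, 5, 2) -> finishes; pool += (0, 0, 3) = (2, 5, 5)
  proc-I needs (2, 5, 1) <= (2, 5, 5) -> finishes; pool += (0, 2, 0) = (2, 7, 5)
  proc-B needs (1, 6, 3) <= (2, 7, 5) -> finishes; pool += (2, 1, 1) = (4, 8, 6)


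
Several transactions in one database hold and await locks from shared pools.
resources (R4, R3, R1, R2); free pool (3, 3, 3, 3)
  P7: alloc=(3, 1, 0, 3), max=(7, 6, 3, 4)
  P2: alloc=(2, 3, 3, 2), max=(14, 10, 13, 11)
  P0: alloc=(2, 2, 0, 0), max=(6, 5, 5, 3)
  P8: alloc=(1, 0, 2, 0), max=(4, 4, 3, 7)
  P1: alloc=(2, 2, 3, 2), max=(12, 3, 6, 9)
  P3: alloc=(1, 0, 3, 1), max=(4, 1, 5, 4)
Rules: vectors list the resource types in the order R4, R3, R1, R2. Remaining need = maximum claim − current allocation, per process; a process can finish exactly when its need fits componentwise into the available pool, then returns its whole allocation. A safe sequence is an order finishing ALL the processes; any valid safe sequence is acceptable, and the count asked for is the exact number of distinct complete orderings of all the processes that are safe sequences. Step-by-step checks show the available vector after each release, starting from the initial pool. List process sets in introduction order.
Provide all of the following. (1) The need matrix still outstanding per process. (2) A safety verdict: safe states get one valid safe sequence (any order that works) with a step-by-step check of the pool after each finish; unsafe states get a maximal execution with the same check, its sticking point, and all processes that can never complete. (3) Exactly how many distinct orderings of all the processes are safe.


(1) Need matrix, components ordered R4, R3, R1, R2:
  P7: (4, 5, 3, 1)
  P2: (12, 7, 10, 9)
  P0: (4, 3, 5, 3)
  P8: (3, 4, 1, 7)
  P1: (10, 1, 3, 7)
  P3: (3, 1, 2, 3)
(2) SAFE, for example via the order P3, P0, P7, P8, P1, P2.
Key observation: the order's first zero-slack moment is P3 ((3, 1, 2, 3) needed, (3, 3, 3, 3) free — a requested resource with nothing to spare).
Check, step by step:
  pool = (3, 3, 3, 3)
  P3: need (3, 1, 2, 3) fits (3, 3, 3, 3); releases (1, 0, 3, 1), pool now (4, 3, 6, 4)
  P0: need (4, 3, 5, 3) fits (4, 3, 6, 4); releases (2, 2, 0, 0), pool now (6, 5, 6, 4)
  P7: need (4, 5, 3, 1) fits (6, 5, 6, 4); releases (3, 1, 0, 3), pool now (9, 6, 6, 7)
  P8: need (3, 4, 1, 7) fits (9, 6, 6, 7); releases (1, 0, 2, 0), pool now (10, 6, 8, 7)
  P1: need (10, 1, 3, 7) fits (10, 6, 8, 7); releases (2, 2, 3, 2), pool now (12, 8, 11, 9)
  P2: need (12, 7, 10, 9) fits (12, 8, 11, 9); releases (2, 3, 3, 2), pool now (14, 11, 14, 11)
(3) Precisely 1 of the possible complete orderings is a safe sequence.


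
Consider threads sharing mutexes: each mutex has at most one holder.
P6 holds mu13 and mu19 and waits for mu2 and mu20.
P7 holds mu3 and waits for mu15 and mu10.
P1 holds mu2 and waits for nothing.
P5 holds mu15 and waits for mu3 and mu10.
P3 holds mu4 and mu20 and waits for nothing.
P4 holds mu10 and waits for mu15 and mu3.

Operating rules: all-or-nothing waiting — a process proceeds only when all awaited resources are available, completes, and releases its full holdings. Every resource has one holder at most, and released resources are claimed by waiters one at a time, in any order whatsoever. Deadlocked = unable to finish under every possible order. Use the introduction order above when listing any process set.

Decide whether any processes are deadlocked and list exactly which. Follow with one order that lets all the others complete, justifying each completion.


Deadlocked: P7, P5 and P4.
Key observation: the waits loop around P7 -> P5 -> P7 with no way out; P4 is caught in further circular waits.
A valid finishing order for the others: P1, P3, P6.
Check, step by step:
  run P1 (it waits on nothing); releases mu2
  run P3 (it waits on nothing); releases mu4 and mu20
  run P6 (all its waits — mu2 and mu20 — are resolved); releases mu13 and mu19


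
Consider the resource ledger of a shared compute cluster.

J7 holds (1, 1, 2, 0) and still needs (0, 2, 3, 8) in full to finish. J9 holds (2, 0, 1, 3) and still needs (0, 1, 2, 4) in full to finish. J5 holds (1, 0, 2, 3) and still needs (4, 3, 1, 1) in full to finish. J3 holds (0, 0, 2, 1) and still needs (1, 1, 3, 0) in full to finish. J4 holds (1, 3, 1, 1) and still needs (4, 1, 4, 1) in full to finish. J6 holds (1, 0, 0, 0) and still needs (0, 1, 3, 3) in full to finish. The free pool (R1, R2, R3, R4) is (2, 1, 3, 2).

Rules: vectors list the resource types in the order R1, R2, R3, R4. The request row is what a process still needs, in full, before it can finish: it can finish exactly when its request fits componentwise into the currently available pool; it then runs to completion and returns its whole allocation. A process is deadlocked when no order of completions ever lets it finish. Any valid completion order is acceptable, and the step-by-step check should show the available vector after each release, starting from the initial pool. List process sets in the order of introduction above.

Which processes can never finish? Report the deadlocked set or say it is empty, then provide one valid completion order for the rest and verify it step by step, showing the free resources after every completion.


The deadlocked set is J7, J9, J5 and J4.
Key observation: after J3, J6 the pool peaks at (3, 1, 5, 3), and each blocked process is short somewhere: J7 on R2, R4; J9 on R4; J5 on R1, R2; J4 on R1.
One completion order for the rest: J3, J6. Walking it through:
  pool = (2, 1, 3, 2)
  J3 needs (1, 1, 3, 0) <= (2, 1, 3, 2) -> finishes; pool += (0, 0, 2, 1) = (2, 1, 5, 3)
  J6 needs (0, 1, 3, 3) <= (2, 1, 5, 3) -> finishes; pool += (1, 0, 0, 0) = (3, 1, 5, 3)
None of the blocked processes ever fits:
  blocked: J7 wants (0, 2, 3, 8), pool (3, 1, 5, 3) — not enough R2 and R4
  blocked: J9 wants (0, 1, 2, 4), pool (3, 1, 5, 3) — not enough R4
  blocked: J5 wants (4, 3, 1, 1), pool (3, 1, 5, 3) — not enough R1 and R2
  blocked: J4 wants (4, 1, 4, 1), pool (3, 1, 5, 3) — not enough R1


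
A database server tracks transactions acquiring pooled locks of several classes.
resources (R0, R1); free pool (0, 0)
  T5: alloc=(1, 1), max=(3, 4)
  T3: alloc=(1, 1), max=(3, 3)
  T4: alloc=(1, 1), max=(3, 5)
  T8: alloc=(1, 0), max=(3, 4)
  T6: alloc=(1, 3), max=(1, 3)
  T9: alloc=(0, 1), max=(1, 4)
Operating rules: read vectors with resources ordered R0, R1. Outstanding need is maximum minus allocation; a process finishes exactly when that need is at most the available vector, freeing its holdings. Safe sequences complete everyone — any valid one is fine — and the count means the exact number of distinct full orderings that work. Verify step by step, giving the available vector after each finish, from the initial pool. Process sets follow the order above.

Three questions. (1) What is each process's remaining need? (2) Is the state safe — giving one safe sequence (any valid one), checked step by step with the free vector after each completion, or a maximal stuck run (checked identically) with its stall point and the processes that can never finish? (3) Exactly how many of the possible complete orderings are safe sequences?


(1) Remaining need (order R0, R1):
  T5: (2, 3)
  T3: (2, 2)
  T4: (2, 4)
  T8: (2, 4)
  T6: (0, 0)
  T9: (1, 3)
(2) UNSAFE — no complete ordering exists.
Key observation: even finishing T6, T9 leaves just (1, 4) free — too little R0 for any of the remaining processes.
The run T6, T9 cannot be extended any further. Walking it through:
  pool = (0, 0)
  T6: need (0, 0) fits (0, 0); releases (1, 3), pool now (1, 3)
  T9: need (1, 3) fits (1, 3); releases (0, 1), pool now (1, 4)
  T5 still needs (2, 3) but only (1, 4) is free — short on R0
  T3 still needs (2, 2) but only (1, 4) is free — short on R0
  T4 still needs (2, 4) but only (1, 4) is free — short on R0
  T8 still needs (2, 4) but only (1, 4) is free — short on R0
Processes that can never finish: T5, T3, T4 and T8.
(3) Precisely 0 of the possible complete orderings are safe sequences.


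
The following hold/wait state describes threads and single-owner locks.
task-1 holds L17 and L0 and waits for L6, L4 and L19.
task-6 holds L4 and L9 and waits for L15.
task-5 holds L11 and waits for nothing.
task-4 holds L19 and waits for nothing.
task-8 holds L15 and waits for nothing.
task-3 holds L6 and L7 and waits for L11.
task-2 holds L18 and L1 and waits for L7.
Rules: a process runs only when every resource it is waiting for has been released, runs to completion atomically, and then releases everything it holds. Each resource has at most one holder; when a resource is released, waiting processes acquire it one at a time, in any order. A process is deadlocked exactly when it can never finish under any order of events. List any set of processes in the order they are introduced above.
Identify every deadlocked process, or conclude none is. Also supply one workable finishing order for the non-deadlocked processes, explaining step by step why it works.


No process is deadlocked.
Key observation: the waits form no ring: some process can always run, and its releases unblock the others one by one.
The rest can finish in the order task-8, task-5, task-6, task-4, task-3, task-2, task-1.
Verifying each step:
  run task-8 (it waits on nothing); releases L15
  run task-5 (it waits on nothing); releases L11
  task-6: everything it awaited (L15) is free; runs, freeing L4 and L9
  run task-4 (it waits on nothing); releases L19
  task-3: everything it awaited (L11) is free; runs, freeing L6 and L7
  task-2: everything it awaited (L7) is free; runs, freeing L18 and L1
  task-1: everything it awaited (L6, L4 and L19) is free; runs, freeing L17 and L0


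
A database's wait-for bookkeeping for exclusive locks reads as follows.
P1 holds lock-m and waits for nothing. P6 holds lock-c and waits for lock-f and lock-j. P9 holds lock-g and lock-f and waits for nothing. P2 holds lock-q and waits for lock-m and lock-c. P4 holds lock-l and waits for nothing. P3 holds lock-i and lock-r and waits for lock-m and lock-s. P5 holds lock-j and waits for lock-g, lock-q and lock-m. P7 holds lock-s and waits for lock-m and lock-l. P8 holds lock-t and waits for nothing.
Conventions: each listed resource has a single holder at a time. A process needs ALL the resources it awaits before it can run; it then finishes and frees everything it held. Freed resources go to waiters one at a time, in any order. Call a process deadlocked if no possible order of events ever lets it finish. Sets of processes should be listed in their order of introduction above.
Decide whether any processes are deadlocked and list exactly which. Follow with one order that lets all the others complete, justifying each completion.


Deadlocked set: P6, P2 and P5.
Key observation: the loop P6 -> P5 -> P2 -> P6 blocks itself forever; no other process is dragged down with it.
A valid finishing order for the others: P4, P1, P9, P8, P7, P3.
Check, step by step:
  P4 waits on nothing -> runs at once and releases lock-l
  P1 waits on nothing -> runs at once and releases lock-m
  P9 waits on nothing -> runs at once and releases lock-g and lock-f
  P8 waits on nothing -> runs at once and releases lock-t
  P7 waits on lock-m and lock-l — all released -> runs and releases lock-s
  P3 waits on lock-m and lock-s — all released -> runs and releases lock-i and lock-r


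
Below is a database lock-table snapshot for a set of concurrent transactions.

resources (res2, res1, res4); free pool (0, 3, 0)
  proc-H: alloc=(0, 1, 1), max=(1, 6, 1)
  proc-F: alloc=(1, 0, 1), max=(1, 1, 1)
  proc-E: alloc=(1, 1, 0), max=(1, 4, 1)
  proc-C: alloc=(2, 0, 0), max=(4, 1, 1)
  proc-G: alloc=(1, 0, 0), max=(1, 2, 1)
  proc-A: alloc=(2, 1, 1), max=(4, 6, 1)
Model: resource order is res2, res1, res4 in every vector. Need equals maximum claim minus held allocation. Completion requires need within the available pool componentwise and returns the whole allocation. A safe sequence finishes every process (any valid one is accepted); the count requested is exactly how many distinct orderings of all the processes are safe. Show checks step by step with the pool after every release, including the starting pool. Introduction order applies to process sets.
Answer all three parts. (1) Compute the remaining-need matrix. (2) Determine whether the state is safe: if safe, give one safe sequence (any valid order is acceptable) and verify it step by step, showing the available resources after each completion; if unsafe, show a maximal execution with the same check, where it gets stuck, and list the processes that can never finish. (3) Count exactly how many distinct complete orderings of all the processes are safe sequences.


(1) Remaining need (order res2, res1, res4):
  proc-H: (1, 5, 0)
  proc-F: (0, 1, 0)
  proc-E: (0, 3, 1)
  proc-C: (2, 1, 1)
  proc-G: (0, 2, 1)
  proc-A: (2, 5, 0)
(2) UNSAFE — no complete ordering exists.
Key observation: the wall is res1: completing proc-F, proc-G, proc-C, proc-E brings the pool only to (5, 4, 1), and all the rest need more.
The run proc-F, proc-G, proc-C, proc-E cannot be extended any further. Verifying each step:
  pool = (0, 3, 0)
  proc-F: need (0, 1, 0) fits (0, 3, 0); releases (1, 0, 1), pool now (1, 3, 1)
  proc-G: need (0, 2, 1) fits (1, 3, 1); releases (1, 0, 0), pool now (2, 3, 1)
  proc-C: need (2, 1, 1) fits (2, 3, 1); releases (2, 0, 0), pool now (4, 3, 1)
  proc-E: need (0, 3, 1) fits (4, 3, 1); releases (1, 1, 0), pool now (5, 4, 1)
  proc-H still needs (1, 5, 0) but only (5, 4, 1) is free — short on res1
  proc-A still needs (2, 5, 0) but only (5, 4, 1) is free — short on res1
Never able to finish: proc-H and proc-A.
(3) The exact count: 0 of the possible complete orderings are safe sequences.


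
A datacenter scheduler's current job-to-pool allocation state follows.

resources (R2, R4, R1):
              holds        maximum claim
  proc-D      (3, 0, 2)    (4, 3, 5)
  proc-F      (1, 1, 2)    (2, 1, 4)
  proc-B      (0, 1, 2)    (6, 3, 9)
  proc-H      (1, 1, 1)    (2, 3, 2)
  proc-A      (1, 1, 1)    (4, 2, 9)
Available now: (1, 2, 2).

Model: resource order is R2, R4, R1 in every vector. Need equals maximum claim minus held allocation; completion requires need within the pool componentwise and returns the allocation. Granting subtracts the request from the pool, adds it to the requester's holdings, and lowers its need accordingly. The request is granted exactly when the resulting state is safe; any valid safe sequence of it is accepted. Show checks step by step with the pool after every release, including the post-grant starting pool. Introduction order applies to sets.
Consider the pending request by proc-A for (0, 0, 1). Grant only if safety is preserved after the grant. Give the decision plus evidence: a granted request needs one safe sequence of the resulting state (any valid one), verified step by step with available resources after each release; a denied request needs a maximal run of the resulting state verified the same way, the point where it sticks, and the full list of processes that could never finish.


DENY: after the grant no complete ordering would exist.
Key observation: no order helps: past proc-H, proc-F, proc-D, the free pool tops out at (6, 4, 6), below what each blocked process needs in R1.
Pretend the grant happened; the run proc-H, proc-F, proc-D goes as far as possible. Verifying each step:
  pool = (1, 2, 1)
  proc-H needs (1, 2, 1) <= (1, 2, 1) -> finishes; pool += (1, 1, 1) = (2, 3, 2)
  proc-F needs (1, 0, 2) <= (2, 3, 2) -> finishes; pool += (1, 1, 2) = (3, 4, 4)
  proc-D needs (1, 3, 3) <= (3, 4, 4) -> finishes; pool += (3, 0, 2) = (6, 4, 6)
  proc-B cannot run: need (6, 2, 7) vs free (6, 4, 6) (insufficient R1)
  proc-A cannot run: need (3, 1, 7) vs free (6, 4, 6) (insufficient R1)
Processes that could never finish after the grant: proc-B and proc-A.


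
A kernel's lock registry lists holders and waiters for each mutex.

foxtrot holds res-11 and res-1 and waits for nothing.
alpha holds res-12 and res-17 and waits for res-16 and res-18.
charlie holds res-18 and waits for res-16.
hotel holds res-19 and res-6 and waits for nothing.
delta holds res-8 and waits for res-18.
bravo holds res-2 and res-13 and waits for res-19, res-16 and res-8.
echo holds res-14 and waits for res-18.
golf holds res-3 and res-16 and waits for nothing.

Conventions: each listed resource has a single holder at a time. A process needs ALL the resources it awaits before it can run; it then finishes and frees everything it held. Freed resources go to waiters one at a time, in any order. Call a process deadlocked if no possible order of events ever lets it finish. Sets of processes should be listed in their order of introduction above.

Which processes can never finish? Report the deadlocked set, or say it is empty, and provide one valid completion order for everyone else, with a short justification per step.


Nothing here is deadlocked.
Key observation: the waits form no ring: some process can always run, and its releases unblock the others one by one.
One completion order for the rest: golf, charlie, hotel, alpha, echo, delta, bravo, foxtrot.
Step-by-step check:
  golf: no waits; runs immediately, freeing res-3 and res-16
  run charlie (all its waits — res-16 — are resolved); releases res-18
  hotel: no waits; runs immediately, freeing res-19 and res-6
  run alpha (all its waits — res-16 and res-18 — are resolved); releases res-12 and res-17
  run echo (all its waits — res-18 — are resolved); releases res-14
  run delta (all its waits — res-18 — are resolved); releases res-8
  run bravo (all its waits — res-19, res-16 and res-8 — are resolved); releases res-2 and res-13
  foxtrot: no waits; runs immediately, freeing res-11 and res-1


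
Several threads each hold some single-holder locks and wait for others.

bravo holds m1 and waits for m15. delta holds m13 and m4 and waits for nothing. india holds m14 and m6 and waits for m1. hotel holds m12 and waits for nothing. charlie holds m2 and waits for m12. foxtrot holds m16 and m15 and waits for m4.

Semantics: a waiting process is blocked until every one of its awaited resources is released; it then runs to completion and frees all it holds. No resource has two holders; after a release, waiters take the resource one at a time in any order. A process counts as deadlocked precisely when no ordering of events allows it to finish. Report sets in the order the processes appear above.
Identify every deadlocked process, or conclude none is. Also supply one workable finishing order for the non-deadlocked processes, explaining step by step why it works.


Nothing here is deadlocked.
Key observation: no waiting chain loops back on itself — every chain ends at a process that waits on nothing, so everyone eventually runs.
A valid finishing order for the others: hotel, charlie, delta, foxtrot, bravo, india.
Check, step by step:
  hotel: no waits; runs immediately, freeing m12
  charlie waits on m12 — all released -> runs and releases m2
  delta: no waits; runs immediately, freeing m13 and m4
  foxtrot waits on m4 — all released -> runs and releases m16 and m15
  bravo waits on m15 — all released -> runs and releases m1
  india waits on m1 — all released -> runs and releases m14 and m6


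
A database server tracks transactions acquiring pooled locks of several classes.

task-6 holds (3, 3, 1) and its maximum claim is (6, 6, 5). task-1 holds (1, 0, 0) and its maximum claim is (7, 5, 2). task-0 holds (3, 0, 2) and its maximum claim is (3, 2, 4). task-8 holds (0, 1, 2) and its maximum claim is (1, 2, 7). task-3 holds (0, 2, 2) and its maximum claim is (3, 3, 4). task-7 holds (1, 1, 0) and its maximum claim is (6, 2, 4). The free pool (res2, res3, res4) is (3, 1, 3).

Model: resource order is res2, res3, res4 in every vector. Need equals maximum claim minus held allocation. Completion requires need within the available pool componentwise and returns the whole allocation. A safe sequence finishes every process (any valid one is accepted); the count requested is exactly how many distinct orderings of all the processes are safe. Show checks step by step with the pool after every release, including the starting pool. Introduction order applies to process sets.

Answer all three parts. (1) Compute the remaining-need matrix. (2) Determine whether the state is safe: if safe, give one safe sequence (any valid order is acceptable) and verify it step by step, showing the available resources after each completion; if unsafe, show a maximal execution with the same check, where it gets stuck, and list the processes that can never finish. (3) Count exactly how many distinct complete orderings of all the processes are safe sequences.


(1) Outstanding need per process (order res2, res3, res4):
  task-6: (3, 3, 4)
  task-1: (6, 5, 2)
  task-0: (0, 2, 2)
  task-8: (1, 1, 5)
  task-3: (3, 1, 2)
  task-7: (5, 1, 4)
(2) SAFE. One safe sequence: task-3, task-0, task-8, task-7, task-6, task-1.
Key observation: the first exact fit in this order is task-3 — it needs (3, 1, 2) with (3, 1, 3) free, meeting a requested resource to the last unit.
Walking it through:
  pool = (3, 1, 3)
  run task-3 (needs (3, 1, 2), free (3, 1, 3)); after release of (0, 2, 2) the pool is (3, 3, 5)
  run task-0 (needs (0, 2, 2), free (3, 3, 5)); after release of (3, 0, 2) the pool is (6, 3, 7)
  run task-8 (needs (1, 1, 5), free (6, 3, 7)); after release of (0, 1, 2) the pool is (6, 4, 9)
  run task-7 (needs (5, 1, 4), free (6, 4, 9)); after release of (1, 1, 0) the pool is (7, 5, 9)
  run task-6 (needs (3, 3, 4), free (7, 5, 9)); after release of (3, 3, 1) the pool is (10, 8, 10)
  run task-1 (needs (6, 5, 2), free (10, 8, 10)); after release of (1, 0, 0) the pool is (11, 8, 10)
(3) Precisely 48 of the possible complete orderings are safe sequences.
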